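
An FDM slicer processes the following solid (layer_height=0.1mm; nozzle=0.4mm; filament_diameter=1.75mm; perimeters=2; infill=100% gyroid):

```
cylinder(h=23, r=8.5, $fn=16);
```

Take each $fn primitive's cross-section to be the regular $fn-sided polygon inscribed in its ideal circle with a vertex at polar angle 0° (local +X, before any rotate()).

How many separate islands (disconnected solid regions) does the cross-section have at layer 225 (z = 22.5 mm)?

1

At z = 22.5 mm: the r=8.5 cylinder contributes a regular 16-gon of circumradius 8.5. Overall, the cross-section is a single solid region. Island count = 1.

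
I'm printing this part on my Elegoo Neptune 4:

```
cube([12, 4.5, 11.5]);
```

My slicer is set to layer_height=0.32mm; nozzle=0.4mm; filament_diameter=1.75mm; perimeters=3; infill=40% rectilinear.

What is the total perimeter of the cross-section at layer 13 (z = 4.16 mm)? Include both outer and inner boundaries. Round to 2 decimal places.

At z = 4.16 mm: the 12×4.5 cube contributes its full rectangle (perimeter 33.00 mm). Overall, the cross-section is a single solid region. Total boundary length (outer) = 33.00 mm.

33.00 mm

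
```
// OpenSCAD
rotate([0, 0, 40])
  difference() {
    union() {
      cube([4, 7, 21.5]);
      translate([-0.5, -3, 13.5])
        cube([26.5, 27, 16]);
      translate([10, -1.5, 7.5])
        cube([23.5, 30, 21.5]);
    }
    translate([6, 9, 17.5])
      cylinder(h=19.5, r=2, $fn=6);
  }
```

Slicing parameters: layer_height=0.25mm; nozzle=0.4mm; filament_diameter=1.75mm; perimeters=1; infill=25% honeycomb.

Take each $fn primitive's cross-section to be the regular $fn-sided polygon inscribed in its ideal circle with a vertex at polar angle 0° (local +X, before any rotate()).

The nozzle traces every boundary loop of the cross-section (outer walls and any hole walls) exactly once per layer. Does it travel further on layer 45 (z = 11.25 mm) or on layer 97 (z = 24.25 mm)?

Layer 45 (z = 11.25): the cube is present — its section is the full 4×7 rectangle (perimeter 22.00 mm); the cube at (-0.5, -3) is absent (z outside [13.5, 29.5]); the 23.5×30 cube at (10, -1.5) contributes its full rectangle (perimeter 107.00 mm); Merging all regions: the 2 present regions are separate (no shared area or edge), so areas and boundary lengths simply add and each stays a separate island — boundary = 129.00 mm; the cylinder at (6, 9) is absent (z outside [17.5, 37]); Taking the first minus the rest: none of the subtracted shapes is present at this height, so that combined region is unchanged — boundary = 129.00 mm; (rotated 40° about Z; rotation is an isometry so areas/perimeters/island counts are preserved). So its perimeter = 129.00 mm. Layer 97 (z = 24.25): the cube does not reach this height (z outside [0, 21.5]); the 26.5×27 cube at (-0.5, -3) contributes its full rectangle (perimeter 107.00 mm); the 23.5×30 cube at (10, -1.5) contributes its full rectangle (perimeter 107.00 mm); Combining (union): the regions partially overlap (shared area 408.00 mm²), so the edge portions inside another operand are dropped and the merged outline is re-measured after clipping — boundary = 131.00 mm; the r=2 cylinder at (6, 9) contributes a regular 6-gon of circumradius 2 (perimeter = 2·6·2.000·sin(180°/6) = 12.00 mm); After the difference (first − rest): starting from that combined region, the r=2 cylinder at (6, 9) lies wholly inside it (removes its full 10.39 mm² and its 12.00 mm outline becomes a hole wall) — boundary (outer + 1 inner loop) = 143.00 mm; (rotated 40° about Z; rotation is an isometry so areas/perimeters/island counts are preserved). So its perimeter = 143.00 mm. Layer 97 is larger (143.00 vs 129.00 mm).

layer 97 (z = 24.25 mm)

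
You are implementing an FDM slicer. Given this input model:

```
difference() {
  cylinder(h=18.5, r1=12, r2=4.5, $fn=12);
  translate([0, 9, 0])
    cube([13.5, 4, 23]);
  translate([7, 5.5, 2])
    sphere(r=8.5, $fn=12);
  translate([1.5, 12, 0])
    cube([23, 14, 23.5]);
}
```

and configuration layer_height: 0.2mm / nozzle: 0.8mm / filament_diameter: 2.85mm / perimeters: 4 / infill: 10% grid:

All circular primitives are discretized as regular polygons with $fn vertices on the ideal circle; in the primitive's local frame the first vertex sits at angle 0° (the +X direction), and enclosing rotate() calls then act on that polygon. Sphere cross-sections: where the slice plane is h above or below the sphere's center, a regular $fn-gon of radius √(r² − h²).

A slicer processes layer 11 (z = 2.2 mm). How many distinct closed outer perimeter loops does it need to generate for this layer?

1

At z = 2.2 mm: the cone: at t=0.119 of its height the radius interpolates to r₁+(r₂−r₁)t = 11.108, giving a regular 12-gon of that circumradius; the 13.5×4 cube at (0, 9) contributes its full rectangle; the sphere at (7, 5.5): section is a regular 12-gon, circumradius = √(r²−h²) = √(8.5²−0.2²) = 8.498; the cube at (1.5, 12) (footprint 23×14) is included at this height; Taking the first minus the rest: starting from the cone, the 13.5×4 cube at (0, 9) partially overlaps it — only the 7.77 mm² overlap (of its 54.00 mm²) is removed, clipping the outline; the r=8.5 sphere at (7, 5.5) partially overlaps it — only the 113.98 mm² overlap (of its 216.63 mm²) is removed, clipping the outline; the 23×14 cube at (1.5, 12) misses the remaining region (no effect) — 1 connected region. The result has 1 disconnected region.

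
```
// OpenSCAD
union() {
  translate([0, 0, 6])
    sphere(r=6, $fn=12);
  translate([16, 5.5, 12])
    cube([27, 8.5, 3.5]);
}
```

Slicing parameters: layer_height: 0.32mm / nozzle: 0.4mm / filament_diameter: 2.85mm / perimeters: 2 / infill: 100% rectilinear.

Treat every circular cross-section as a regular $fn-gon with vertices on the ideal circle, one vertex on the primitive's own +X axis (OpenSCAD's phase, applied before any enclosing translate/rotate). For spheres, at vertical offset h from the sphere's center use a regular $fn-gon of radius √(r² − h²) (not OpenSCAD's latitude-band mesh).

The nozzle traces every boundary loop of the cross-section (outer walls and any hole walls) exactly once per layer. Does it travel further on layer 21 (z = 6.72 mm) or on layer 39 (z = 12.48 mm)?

layer 39 (z = 12.48 mm)

Layer 21 (z = 6.72): the r=6 sphere slices to a regular 12-gon of circumradius 5.957 (√(r²−h²) with h=0.72 from center) (perimeter = 2·12·5.957·sin(180°/12) = 37.00 mm); the cube at (16, 5.5) is not intersected at this z (z outside [12, 15.5]); Merging all regions: only the r=6 sphere is present, so the union is just that shape — boundary = 37.00 mm. So its perimeter = 37.00 mm. Layer 39 (z = 12.48): the sphere does not reach this height (|z−center|=6.480 > r=6); the 27×8.5 cube at (16, 5.5) contributes its full rectangle (perimeter 71.00 mm); Merging all regions: only the 27×8.5 cube at (16, 5.5) is present, so the union is just that shape — boundary = 71.00 mm. So its perimeter = 71.00 mm. Layer 39 is larger (71.00 vs 37.00 mm).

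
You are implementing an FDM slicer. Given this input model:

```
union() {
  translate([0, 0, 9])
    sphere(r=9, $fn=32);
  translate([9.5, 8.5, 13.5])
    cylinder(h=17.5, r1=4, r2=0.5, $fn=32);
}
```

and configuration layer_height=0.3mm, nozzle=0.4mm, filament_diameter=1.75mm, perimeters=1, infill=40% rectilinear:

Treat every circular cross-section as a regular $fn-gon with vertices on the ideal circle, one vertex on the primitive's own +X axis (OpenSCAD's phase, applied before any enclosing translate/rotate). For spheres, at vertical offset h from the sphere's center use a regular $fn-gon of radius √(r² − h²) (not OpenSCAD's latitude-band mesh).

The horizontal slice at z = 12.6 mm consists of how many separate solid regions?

At z = 12.6 mm: the sphere: section is a regular 32-gon, circumradius = √(r²−h²) = √(9²−3.6²) = 8.249; the cone at (9.5, 8.5) does not reach this height (z outside [13.5, 31]); Merging all regions: only the r=9 sphere is present, so the union is just that shape — 1 connected region. The result has 1 disconnected region.

1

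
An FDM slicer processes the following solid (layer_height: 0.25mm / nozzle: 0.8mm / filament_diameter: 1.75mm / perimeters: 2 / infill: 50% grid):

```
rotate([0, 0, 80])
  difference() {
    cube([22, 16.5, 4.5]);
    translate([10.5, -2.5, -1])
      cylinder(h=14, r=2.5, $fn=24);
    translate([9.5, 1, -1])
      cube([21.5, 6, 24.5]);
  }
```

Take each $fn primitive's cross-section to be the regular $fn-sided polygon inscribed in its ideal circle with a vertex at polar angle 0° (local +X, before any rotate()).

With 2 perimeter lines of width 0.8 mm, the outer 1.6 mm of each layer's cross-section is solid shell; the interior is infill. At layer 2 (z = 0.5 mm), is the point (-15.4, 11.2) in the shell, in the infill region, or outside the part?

At z = 0.5 mm: the 22×16.5 cube contributes its full rectangle; the r=2.5 cylinder at (10.5, -2.5) gives a regular 24-gon of circumradius 2.5 (constant along its height); the cube at (9.5, 1) (footprint 21.5×6) is included at this height; After the difference (first − rest): starting from the 22×16.5 cube, the r=2.5 cylinder at (10.5, -2.5) misses the remaining region (no effect); the 21.5×6 cube at (9.5, 1) partially overlaps it — only the 75.00 mm² overlap (of its 129.00 mm²) is removed, clipping the outline — 1 connected region; (whole slice rotated 80° about Z — lengths, areas and connectivity unchanged). Overall, the cross-section is a single solid region. Undo the 80° rotation: the query point maps to (8.356, 17.111) in the un-rotated model frame. The nearest boundary edge runs (0.00, 16.50)→(22.00, 16.50); distance from the point to it = 0.61 mm. The point is not inside any of the regions above, so it lies outside the cross-section (0.61 mm from the nearest boundary).

outside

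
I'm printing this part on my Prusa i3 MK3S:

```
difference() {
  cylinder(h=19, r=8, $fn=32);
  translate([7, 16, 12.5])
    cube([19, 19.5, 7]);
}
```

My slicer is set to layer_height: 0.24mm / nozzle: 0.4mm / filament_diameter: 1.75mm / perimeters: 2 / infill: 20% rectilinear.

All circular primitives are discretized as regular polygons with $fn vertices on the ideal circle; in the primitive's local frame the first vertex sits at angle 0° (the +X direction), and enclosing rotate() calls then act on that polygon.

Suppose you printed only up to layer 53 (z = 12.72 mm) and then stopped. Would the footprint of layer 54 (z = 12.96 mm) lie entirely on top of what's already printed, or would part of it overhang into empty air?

Compare the two slices. At z = 12.72: the cylinder: section is a regular 32-gon, circumradius r=8 (area = (32/2)·8.000²·sin(360°/32) = 199.77 mm²); the 19×19.5 cube at (7, 16) contributes its full rectangle (area 370.50 mm²); After the difference (first − rest): starting from the r=8 cylinder (199.77 mm²), the 19×19.5 cube at (7, 16) misses the remaining region (no effect) — area = 199.77 mm². At z = 12.96: the r=8 cylinder contributes a regular 32-gon of circumradius 8 (area = (32/2)·8.000²·sin(360°/32) = 199.77 mm²); the cube at (7, 16) is present — its section is the full 19×19.5 rectangle (area 370.50 mm²); Subtracting the remaining from the first: starting from the r=8 cylinder (199.77 mm²), the 19×19.5 cube at (7, 16) misses the remaining region (no effect) — area = 199.77 mm². Checking containment: the cross-section at z = 12.96 is a subset of the cross-section at z = 12.72.

entirely on top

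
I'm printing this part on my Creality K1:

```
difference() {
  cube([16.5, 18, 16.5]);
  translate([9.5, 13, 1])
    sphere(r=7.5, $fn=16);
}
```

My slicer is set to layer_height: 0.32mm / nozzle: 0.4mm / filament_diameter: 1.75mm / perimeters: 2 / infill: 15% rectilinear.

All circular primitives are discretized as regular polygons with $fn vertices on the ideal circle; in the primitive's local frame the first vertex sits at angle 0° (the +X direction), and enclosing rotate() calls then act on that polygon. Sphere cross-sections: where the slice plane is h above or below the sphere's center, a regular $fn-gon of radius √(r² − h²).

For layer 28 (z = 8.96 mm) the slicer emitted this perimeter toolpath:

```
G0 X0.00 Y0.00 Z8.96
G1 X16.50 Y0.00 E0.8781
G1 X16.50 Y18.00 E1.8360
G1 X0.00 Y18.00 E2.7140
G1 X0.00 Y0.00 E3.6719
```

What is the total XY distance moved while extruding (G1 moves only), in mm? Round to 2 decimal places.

69.00 mm

Sum the Euclidean lengths of each G1 segment: total = 69.00 mm.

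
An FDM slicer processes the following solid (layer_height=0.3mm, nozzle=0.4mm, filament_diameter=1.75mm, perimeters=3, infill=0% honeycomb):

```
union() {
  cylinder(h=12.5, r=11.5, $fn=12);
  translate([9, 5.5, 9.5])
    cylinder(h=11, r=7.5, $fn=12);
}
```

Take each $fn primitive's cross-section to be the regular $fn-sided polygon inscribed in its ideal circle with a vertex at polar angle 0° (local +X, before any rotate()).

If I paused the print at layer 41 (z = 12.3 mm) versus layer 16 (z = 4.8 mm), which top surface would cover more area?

layer 41 (z = 12.3 mm)

Layer 41 (z = 12.3): the r=11.5 cylinder gives a regular 12-gon of circumradius 11.5 (constant along its height) (area = (12/2)·11.500²·sin(360°/12) = 396.75 mm²); the r=7.5 cylinder at (9, 5.5) contributes a regular 12-gon of circumradius 7.5 (area = (12/2)·7.500²·sin(360°/12) = 168.75 mm²); Merging all regions: the regions partially overlap — summed areas 565.50 mm² minus the doubly-counted overlap 82.50 mm² gives 483.00 mm² — area = 483.00 mm². So its area = 483.00 mm². Layer 16 (z = 4.8): the cylinder: section is a regular 12-gon, circumradius r=11.5 (area = (12/2)·11.500²·sin(360°/12) = 396.75 mm²); the cylinder at (9, 5.5) is not intersected at this z (z outside [9.5, 20.5]); Combining (union): only the r=11.5 cylinder is present, so the union is just that shape — area = 396.75 mm². So its area = 396.75 mm². Layer 41 is larger (483.00 vs 396.75 mm²).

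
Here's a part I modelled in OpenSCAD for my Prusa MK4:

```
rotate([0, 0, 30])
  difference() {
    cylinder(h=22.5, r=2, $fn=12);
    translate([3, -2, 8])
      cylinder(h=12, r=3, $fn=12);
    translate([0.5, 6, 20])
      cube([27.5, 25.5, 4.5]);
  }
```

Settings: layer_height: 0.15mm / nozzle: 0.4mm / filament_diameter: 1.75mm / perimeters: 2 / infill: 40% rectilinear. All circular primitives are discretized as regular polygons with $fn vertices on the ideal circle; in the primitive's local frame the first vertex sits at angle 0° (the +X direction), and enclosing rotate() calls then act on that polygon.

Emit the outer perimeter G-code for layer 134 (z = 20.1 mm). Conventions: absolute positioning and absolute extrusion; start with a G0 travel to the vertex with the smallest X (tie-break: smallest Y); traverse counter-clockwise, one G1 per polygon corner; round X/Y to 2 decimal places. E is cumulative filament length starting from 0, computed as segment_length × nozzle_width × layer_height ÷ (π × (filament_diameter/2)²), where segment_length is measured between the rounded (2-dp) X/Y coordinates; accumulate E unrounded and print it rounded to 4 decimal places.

At z = 20.1 mm: the r=2 cylinder contributes a regular 12-gon of circumradius 2; the cylinder at (3, -2) is not intersected at this z (z outside [8, 20]); the 27.5×25.5 cube at (0.5, 6) contributes its full rectangle; Subtracting the remaining from the first: starting from the r=2 cylinder, the 27.5×25.5 cube at (0.5, 6) misses the remaining region (no effect) — 1 connected region; (whole slice rotated 30° about Z — lengths, areas and connectivity unchanged). The outline is a single polygon with 12 vertices. Extrusion per mm of travel: 0.4 × 0.15 / (π × 0.875²) = 0.024945. Accumulating E over each segment gives final E = 0.3097.

G0 X-2.00 Y0.00 Z20.10
G1 X-1.73 Y-1.00 E0.0258
G1 X-1.00 Y-1.73 E0.0516
G1 X0.00 Y-2.00 E0.0774
G1 X1.00 Y-1.73 E0.1033
G1 X1.73 Y-1.00 E0.1290
G1 X2.00 Y0.00 E0.1549
G1 X1.73 Y1.00 E0.1807
G1 X1.00 Y1.73 E0.2064
G1 X0.00 Y2.00 E0.2323
G1 X-1.00 Y1.73 E0.2581
G1 X-1.73 Y1.00 E0.2839
G1 X-2.00 Y0.00 E0.3097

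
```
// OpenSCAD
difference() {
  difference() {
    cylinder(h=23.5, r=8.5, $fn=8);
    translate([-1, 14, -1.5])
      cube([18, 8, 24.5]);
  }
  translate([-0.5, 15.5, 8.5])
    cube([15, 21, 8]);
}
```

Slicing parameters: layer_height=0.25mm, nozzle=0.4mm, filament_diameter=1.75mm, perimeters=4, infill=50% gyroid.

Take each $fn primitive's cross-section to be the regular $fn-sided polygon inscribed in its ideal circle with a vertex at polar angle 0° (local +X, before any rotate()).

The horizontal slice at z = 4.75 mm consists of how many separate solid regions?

1

At z = 4.75 mm: the cylinder: section is a regular 8-gon, circumradius r=8.5; the cube at (-1, 14) (footprint 18×8) is included at this height; Subtracting the remaining from the first: starting from the r=8.5 cylinder, the 18×8 cube at (-1, 14) misses the remaining region (no effect) — 1 connected region; the cube at (-0.5, 15.5) is not intersected at this z (z outside [8.5, 16.5]); Taking the first minus the rest: none of the subtracted shapes is present at this height, so that combined region is unchanged — 1 connected region. The result has 1 disconnected region.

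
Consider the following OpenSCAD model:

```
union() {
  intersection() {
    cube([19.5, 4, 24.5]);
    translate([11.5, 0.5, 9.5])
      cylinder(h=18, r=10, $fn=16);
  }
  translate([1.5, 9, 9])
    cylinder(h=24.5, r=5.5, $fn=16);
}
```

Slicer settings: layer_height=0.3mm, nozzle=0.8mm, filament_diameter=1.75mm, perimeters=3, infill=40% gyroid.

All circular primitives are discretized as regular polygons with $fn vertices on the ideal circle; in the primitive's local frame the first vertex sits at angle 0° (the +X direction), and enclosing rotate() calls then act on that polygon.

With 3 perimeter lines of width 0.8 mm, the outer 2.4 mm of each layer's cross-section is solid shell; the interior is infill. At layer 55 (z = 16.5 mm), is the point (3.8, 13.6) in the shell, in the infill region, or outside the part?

shell

At z = 16.5 mm: the 19.5×4 cube contributes its full rectangle; the r=10 cylinder at (11.5, 0.5) contributes a regular 16-gon of circumradius 10; After intersecting: the r=10 cylinder at (11.5, 0.5) partially overlaps the 19.5×4 cube; clipping to the common part keeps 70.76 mm² — 1 connected region; the r=5.5 cylinder at (1.5, 9) gives a regular 16-gon of circumradius 5.5 (constant along its height); Combining (union): the regions partially overlap (shared area 0.33 mm²), so overlapping operands fuse into one piece — 1 connected region. Overall, the cross-section is a single solid region. The nearest boundary edge runs (3.60, 14.08)→(5.39, 12.89); distance from the point to it = 0.29 mm. The point is inside the cross-section, 0.29 mm from the nearest boundary — within the 2.4 mm shell band (3 × 0.8).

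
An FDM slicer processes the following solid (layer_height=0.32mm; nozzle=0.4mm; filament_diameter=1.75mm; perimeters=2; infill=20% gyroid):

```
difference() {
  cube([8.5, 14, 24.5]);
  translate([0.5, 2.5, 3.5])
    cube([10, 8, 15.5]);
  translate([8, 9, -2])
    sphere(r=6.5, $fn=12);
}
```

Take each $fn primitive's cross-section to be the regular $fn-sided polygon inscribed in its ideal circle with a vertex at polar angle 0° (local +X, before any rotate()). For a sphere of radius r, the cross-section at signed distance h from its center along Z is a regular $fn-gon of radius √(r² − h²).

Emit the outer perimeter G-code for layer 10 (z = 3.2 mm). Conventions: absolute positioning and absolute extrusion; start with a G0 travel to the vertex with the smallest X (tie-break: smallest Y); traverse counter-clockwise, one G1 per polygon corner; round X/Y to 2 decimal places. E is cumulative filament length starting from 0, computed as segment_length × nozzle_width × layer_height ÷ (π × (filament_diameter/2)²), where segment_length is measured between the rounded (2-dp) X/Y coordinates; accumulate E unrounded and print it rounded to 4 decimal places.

G0 X0.00 Y0.00 Z3.20
G1 X8.50 Y0.00 E0.4523
G1 X8.50 Y5.23 E0.7307
G1 X8.00 Y5.10 E0.7582
G1 X6.05 Y5.62 E0.8655
G1 X4.62 Y7.05 E0.9732
G1 X4.10 Y9.00 E1.0806
G1 X4.62 Y10.95 E1.1880
G1 X6.05 Y12.38 E1.2956
G1 X8.00 Y12.90 E1.4030
G1 X8.50 Y12.77 E1.4305
G1 X8.50 Y14.00 E1.4959
G1 X0.00 Y14.00 E1.9483
G1 X0.00 Y0.00 E2.6933

At z = 3.2 mm: the cube is present — its section is the full 8.5×14 rectangle; the cube at (0.5, 2.5) does not reach this height (z outside [3.5, 19]); the r=6.5 sphere at (8, 9) slices to a regular 12-gon of circumradius 3.900 (√(r²−h²) with h=5.2 from center); Subtracting the remaining from the first: starting from the 8.5×14 cube, the r=6.5 sphere at (8, 9) partially overlaps it — only the 26.65 mm² overlap (of its 45.63 mm²) is removed, clipping the outline — 1 connected region. The outline is a single polygon with 13 vertices. Extrusion per mm of travel: 0.4 × 0.32 / (π × 0.875²) = 0.053216. Accumulating E over each segment gives final E = 2.6933.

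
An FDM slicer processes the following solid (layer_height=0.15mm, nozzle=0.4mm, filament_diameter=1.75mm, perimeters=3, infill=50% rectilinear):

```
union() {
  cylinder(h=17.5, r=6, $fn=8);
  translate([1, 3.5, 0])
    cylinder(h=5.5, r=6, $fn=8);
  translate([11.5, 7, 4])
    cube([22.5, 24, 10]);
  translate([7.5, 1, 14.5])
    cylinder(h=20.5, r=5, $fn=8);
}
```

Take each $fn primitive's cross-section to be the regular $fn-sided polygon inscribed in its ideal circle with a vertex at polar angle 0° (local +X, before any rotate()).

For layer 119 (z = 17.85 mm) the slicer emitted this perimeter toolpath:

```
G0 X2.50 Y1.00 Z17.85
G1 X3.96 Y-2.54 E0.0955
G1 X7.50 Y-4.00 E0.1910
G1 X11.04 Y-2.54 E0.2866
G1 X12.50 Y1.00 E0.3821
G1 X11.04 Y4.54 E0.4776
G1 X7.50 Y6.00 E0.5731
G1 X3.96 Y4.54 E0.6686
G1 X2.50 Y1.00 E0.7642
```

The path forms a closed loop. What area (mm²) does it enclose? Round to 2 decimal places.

Apply the shoelace formula to the sequence of (X, Y) vertices; enclosed area = 70.80 mm².

70.80 mm²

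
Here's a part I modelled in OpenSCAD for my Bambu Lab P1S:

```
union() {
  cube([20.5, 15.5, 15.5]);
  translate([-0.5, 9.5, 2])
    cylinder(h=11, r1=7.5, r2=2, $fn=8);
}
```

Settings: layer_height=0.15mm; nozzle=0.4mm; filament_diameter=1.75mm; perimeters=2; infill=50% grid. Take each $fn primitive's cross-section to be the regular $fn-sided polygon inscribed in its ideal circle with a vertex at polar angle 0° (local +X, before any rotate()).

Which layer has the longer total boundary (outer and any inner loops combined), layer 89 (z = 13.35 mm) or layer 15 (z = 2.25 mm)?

Layer 89 (z = 13.35): the cube is present — its section is the full 20.5×15.5 rectangle (perimeter 72.00 mm); the cone at (-0.5, 9.5) is absent (z outside [2, 13]); Merging all regions: only the 20.5×15.5 cube is present, so the union is just that shape — boundary = 72.00 mm. So its perimeter = 72.00 mm. Layer 15 (z = 2.25): the cube (footprint 20.5×15.5) is included at this height (perimeter 72.00 mm); the cone at (-0.5, 9.5): at t=0.023 of its height the radius interpolates to r₁+(r₂−r₁)t = 7.375, giving a regular 8-gon of that circumradius (perimeter = 2·8·7.375·sin(180°/8) = 45.16 mm); Combining (union): the regions partially overlap (shared area 68.00 mm²), so the edge portions inside another operand are dropped and the merged outline is re-measured after clipping — boundary = 82.73 mm. So its perimeter = 82.73 mm. Layer 15 is larger (82.73 vs 72.00 mm).

layer 15 (z = 2.25 mm)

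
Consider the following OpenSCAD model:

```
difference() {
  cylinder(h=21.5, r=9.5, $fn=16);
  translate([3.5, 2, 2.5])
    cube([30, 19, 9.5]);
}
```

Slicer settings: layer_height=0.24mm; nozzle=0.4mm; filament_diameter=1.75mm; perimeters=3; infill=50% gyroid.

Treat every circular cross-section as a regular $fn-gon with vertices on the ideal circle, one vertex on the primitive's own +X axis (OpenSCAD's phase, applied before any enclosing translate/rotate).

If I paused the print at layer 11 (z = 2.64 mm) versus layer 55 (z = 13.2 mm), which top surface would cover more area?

layer 55 (z = 13.2 mm)

Layer 11 (z = 2.64): the r=9.5 cylinder contributes a regular 16-gon of circumradius 9.5 (area = (16/2)·9.500²·sin(360°/16) = 276.30 mm²); the cube at (3.5, 2) is present — its section is the full 30×19 rectangle (area 570.00 mm²); Subtracting the remaining from the first: starting from the r=9.5 cylinder (276.30 mm²), the 30×19 cube at (3.5, 2) partially overlaps it — only the 25.44 mm² overlap (of its 570.00 mm²) is removed, clipping the outline — area = 250.86 mm². So its area = 250.86 mm². Layer 55 (z = 13.2): the cylinder: section is a regular 16-gon, circumradius r=9.5 (area = (16/2)·9.500²·sin(360°/16) = 276.30 mm²); the cube at (3.5, 2) is absent (z outside [2.5, 12]); After the difference (first − rest): none of the subtracted shapes is present at this height, so the r=9.5 cylinder is unchanged — area = 276.30 mm². So its area = 276.30 mm². Layer 55 is larger (276.30 vs 250.86 mm²).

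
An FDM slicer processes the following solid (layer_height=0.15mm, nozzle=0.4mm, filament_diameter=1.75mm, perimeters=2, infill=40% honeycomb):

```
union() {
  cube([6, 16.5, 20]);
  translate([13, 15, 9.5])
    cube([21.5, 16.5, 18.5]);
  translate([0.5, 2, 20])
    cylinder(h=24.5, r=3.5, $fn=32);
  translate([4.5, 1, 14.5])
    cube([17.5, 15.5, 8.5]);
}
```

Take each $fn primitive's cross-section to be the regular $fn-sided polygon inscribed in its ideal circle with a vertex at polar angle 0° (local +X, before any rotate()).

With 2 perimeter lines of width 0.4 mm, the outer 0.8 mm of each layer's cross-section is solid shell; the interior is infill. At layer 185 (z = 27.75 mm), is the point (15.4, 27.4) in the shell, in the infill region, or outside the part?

infill

At z = 27.75 mm: the cube does not reach this height (z outside [0, 20]); the cube at (13, 15) is present — its section is the full 21.5×16.5 rectangle; the r=3.5 cylinder at (0.5, 2) contributes a regular 32-gon of circumradius 3.5; the cube at (4.5, 1) is not intersected at this z (z outside [14.5, 23]); Merging all regions: the 2 present regions are separate (no shared area or edge), so areas and boundary lengths simply add and each stays a separate island — 2 connected regions. Overall, the cross-section has 2 separate islands. The nearest boundary edge runs (13.00, 15.00)→(13.00, 31.50); distance from the point to it = 2.40 mm. (Shell/infill is judged within the island containing the point — the largest one.) The point is inside the cross-section and 2.40 mm from the nearest boundary — more than the 0.8 mm shell width (2 × 0.4), so it's in the infill interior.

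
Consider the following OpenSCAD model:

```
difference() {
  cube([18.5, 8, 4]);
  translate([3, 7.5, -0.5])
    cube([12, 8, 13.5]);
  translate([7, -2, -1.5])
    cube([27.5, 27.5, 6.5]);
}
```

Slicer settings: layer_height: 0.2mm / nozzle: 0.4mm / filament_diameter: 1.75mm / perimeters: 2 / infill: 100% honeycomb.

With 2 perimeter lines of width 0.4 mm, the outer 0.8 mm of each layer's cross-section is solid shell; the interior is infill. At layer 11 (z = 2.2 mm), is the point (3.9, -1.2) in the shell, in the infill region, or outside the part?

outside

At z = 2.2 mm: the 18.5×8 cube contributes its full rectangle; the cube at (3, 7.5) (footprint 12×8) is included at this height; the cube at (7, -2) is present — its section is the full 27.5×27.5 rectangle; Subtracting the remaining from the first: starting from the 18.5×8 cube, the 12×8 cube at (3, 7.5) partially overlaps it — only the 6.00 mm² overlap (of its 96.00 mm²) is removed, clipping the outline; the 27.5×27.5 cube at (7, -2) partially overlaps it — only the 88.00 mm² overlap (of its 756.25 mm²) is removed, clipping the outline — 1 connected region. Overall, the cross-section is a single solid region. The nearest boundary edge runs (7.00, 0.00)→(0.00, 0.00); distance from the point to it = 1.20 mm. The point is not inside any of the regions above, so it lies outside the cross-section (1.20 mm from the nearest boundary).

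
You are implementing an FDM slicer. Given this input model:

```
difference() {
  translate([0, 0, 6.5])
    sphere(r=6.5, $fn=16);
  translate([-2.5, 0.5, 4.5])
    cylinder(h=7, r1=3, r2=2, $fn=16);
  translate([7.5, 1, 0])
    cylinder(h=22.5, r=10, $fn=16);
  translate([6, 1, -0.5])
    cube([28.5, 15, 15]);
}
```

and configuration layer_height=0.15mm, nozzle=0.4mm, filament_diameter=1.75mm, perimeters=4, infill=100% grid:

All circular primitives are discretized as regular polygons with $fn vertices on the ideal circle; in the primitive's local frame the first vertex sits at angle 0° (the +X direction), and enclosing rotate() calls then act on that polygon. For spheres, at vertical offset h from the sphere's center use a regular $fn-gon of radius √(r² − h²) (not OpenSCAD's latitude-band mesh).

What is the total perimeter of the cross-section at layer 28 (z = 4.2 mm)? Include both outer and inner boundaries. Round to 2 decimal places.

31.19 mm

At z = 4.2 mm: the sphere: section is a regular 16-gon, circumradius = √(r²−h²) = √(6.5²−2.3²) = 6.079 (perimeter = 2·16·6.079·sin(180°/16) = 37.95 mm); the cone at (-2.5, 0.5) is not intersected at this z (z outside [4.5, 11.5]); the cylinder at (7.5, 1): section is a regular 16-gon, circumradius r=10 (perimeter = 2·16·10.000·sin(180°/16) = 62.43 mm); the 28.5×15 cube at (6, 1) contributes its full rectangle (perimeter 87.00 mm); After the difference (first − rest): starting from the r=6.5 sphere, the r=10 cylinder at (7.5, 1) partially overlaps it — only the 76.50 mm² overlap (of its 306.15 mm²) is removed, clipping the outline; the 28.5×15 cube at (6, 1) misses the remaining region (no effect) — boundary = 31.19 mm. Overall, the cross-section is a single solid region. Total boundary length (outer) = 31.19 mm.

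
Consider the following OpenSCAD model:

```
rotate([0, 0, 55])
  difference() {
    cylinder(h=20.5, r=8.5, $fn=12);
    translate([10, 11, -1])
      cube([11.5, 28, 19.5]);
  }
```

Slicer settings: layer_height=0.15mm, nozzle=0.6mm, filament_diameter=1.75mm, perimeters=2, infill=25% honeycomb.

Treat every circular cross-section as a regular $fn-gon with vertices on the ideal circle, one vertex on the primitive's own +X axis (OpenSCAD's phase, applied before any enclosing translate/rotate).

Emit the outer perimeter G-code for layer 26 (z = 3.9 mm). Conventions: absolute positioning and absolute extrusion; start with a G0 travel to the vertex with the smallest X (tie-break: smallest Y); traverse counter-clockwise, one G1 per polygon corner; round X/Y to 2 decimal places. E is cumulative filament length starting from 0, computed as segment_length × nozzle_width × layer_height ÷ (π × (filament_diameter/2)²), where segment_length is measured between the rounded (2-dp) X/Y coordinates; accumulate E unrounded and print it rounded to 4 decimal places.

At z = 3.9 mm: the r=8.5 cylinder contributes a regular 12-gon of circumradius 8.5; the cube at (10, 11) is present — its section is the full 11.5×28 rectangle; After the difference (first − rest): starting from the r=8.5 cylinder, the 11.5×28 cube at (10, 11) misses the remaining region (no effect) — 1 connected region; (whole slice rotated 55° about Z — lengths, areas and connectivity unchanged). The outline is a single polygon with 12 vertices. Extrusion per mm of travel: 0.6 × 0.15 / (π × 0.875²) = 0.037418. Accumulating E over each segment gives final E = 1.9755.

G0 X-8.47 Y0.74 Z3.90
G1 X-7.70 Y-3.59 E0.1646
G1 X-4.88 Y-6.96 E0.3290
G1 X-0.74 Y-8.47 E0.4939
G1 X3.59 Y-7.70 E0.6584
G1 X6.96 Y-4.88 E0.8229
G1 X8.47 Y-0.74 E0.9877
G1 X7.70 Y3.59 E1.1523
G1 X4.88 Y6.96 E1.3167
G1 X0.74 Y8.47 E1.4816
G1 X-3.59 Y7.70 E1.6462
G1 X-6.96 Y4.88 E1.8106
G1 X-8.47 Y0.74 E1.9755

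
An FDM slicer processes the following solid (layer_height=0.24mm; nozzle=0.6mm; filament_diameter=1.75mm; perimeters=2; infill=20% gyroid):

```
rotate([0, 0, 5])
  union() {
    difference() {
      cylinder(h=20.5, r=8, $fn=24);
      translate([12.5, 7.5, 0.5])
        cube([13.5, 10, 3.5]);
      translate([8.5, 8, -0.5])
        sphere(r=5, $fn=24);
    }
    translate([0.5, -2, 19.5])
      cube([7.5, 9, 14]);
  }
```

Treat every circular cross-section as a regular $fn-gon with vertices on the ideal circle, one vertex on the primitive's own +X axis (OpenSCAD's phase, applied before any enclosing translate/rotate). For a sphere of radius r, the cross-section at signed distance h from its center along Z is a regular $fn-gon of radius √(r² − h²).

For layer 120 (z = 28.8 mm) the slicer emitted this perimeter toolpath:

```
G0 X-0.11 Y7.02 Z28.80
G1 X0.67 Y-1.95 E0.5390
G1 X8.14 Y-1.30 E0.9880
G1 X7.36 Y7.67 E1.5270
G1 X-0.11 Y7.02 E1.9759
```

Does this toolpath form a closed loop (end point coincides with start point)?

Start point (G0): (-0.11, 7.02). End point (last G1): the path returns to the start — closed.

yes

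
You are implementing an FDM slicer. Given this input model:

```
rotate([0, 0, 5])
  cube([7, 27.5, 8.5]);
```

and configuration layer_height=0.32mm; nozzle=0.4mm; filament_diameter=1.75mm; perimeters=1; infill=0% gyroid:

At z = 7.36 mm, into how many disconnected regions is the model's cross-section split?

1

At z = 7.36 mm: the cube is present — its section is the full 7×27.5 rectangle; (rotated 5° about Z; rotation is an isometry so areas/perimeters/island counts are preserved). The result has 1 disconnected region.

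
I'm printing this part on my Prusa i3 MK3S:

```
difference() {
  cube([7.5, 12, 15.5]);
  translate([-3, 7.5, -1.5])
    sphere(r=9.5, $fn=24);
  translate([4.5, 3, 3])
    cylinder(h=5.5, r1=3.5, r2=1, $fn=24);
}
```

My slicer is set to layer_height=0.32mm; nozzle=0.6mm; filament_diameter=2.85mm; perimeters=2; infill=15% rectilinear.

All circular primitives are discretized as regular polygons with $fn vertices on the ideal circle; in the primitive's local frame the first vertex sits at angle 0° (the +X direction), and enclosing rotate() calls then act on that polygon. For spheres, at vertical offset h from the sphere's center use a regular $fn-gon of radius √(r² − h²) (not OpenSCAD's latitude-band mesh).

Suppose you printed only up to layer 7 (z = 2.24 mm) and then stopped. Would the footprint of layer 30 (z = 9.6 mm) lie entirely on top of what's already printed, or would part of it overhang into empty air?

Compare the two slices. At z = 2.24: the cube is present — its section is the full 7.5×12 rectangle (area 90.00 mm²); the r=9.5 sphere at (-3, 7.5) slices to a regular 24-gon of circumradius 8.733 (√(r²−h²) with h=3.74 from center) (area = (24/2)·8.733²·sin(360°/24) = 236.86 mm²); the cone at (4.5, 3) does not reach this height (z outside [3, 8.5]); Taking the first minus the rest: starting from the 7.5×12 cube (90.00 mm²), the r=9.5 sphere at (-3, 7.5) partially overlaps it — only the 56.96 mm² overlap (of its 236.86 mm²) is removed, clipping the outline — area = 33.04 mm². At z = 9.6: the 7.5×12 cube contributes its full rectangle (area 90.00 mm²); the sphere at (-3, 7.5) is absent (|z−center|=11.100 > r=9.5); the cone at (4.5, 3) does not reach this height (z outside [3, 8.5]); After the difference (first − rest): none of the subtracted shapes is present at this height, so the 7.5×12 cube is unchanged — area = 90.00 mm². Checking containment: at z = 9.6 the cross-section extends beyond the z = 2.24 cross-section by about 56.96 mm².

part overhangs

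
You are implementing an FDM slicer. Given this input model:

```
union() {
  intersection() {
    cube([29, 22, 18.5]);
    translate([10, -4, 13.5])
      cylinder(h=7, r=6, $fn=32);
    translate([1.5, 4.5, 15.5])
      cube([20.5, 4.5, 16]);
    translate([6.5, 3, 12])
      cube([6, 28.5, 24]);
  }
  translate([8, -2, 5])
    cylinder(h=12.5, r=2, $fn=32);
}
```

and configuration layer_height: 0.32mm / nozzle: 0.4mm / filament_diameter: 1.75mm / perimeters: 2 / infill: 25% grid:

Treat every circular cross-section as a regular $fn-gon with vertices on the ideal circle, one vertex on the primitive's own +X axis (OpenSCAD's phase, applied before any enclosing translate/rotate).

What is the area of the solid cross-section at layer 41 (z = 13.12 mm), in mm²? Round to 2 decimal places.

12.49 mm²

At z = 13.12 mm: the 29×22 cube contributes its full rectangle (area 638.00 mm²); the cylinder at (10, -4) is absent (z outside [13.5, 20.5]); the cube at (1.5, 4.5) is absent (z outside [15.5, 31.5]); the cube at (6.5, 3) (footprint 6×28.5) is included at this height (area 171.00 mm²); Keeping only the common overlap: at least one operand is absent at this height, so nothing remains; the r=2 cylinder at (8, -2) gives a regular 32-gon of circumradius 2 (constant along its height) (area = (32/2)·2.000²·sin(360°/32) = 12.49 mm²); Merging all regions: only the r=2 cylinder at (8, -2) is present, so the union is just that shape — area = 12.49 mm². Overall, the cross-section is a single solid region. Net area = 12.49 mm².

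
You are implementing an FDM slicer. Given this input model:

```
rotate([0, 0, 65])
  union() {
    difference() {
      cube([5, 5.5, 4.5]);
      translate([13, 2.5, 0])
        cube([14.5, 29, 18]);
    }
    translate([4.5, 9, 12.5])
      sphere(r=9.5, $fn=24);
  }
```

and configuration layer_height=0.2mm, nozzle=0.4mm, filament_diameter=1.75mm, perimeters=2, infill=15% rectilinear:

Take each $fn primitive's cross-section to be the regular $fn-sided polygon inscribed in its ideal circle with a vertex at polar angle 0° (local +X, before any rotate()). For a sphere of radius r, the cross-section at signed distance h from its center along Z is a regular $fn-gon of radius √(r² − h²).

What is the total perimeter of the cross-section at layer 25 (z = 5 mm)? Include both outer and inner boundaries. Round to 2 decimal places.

At z = 5 mm: the cube does not reach this height (z outside [0, 4.5]); the 14.5×29 cube at (13, 2.5) contributes its full rectangle (perimeter 87.00 mm); Taking the first minus the rest: the first operand is absent here, so nothing remains; the sphere at (4.5, 9): section is a regular 24-gon, circumradius = √(r²−h²) = √(9.5²−7.5²) = 5.831 (perimeter = 2·24·5.831·sin(180°/24) = 36.53 mm); Merging all regions: only the r=9.5 sphere at (4.5, 9) is present, so the union is just that shape — boundary = 36.53 mm; (rotated 65° about Z; rotation is an isometry so areas/perimeters/island counts are preserved). Overall, the cross-section is a single solid region. Total boundary length (outer) = 36.53 mm.

36.53 mm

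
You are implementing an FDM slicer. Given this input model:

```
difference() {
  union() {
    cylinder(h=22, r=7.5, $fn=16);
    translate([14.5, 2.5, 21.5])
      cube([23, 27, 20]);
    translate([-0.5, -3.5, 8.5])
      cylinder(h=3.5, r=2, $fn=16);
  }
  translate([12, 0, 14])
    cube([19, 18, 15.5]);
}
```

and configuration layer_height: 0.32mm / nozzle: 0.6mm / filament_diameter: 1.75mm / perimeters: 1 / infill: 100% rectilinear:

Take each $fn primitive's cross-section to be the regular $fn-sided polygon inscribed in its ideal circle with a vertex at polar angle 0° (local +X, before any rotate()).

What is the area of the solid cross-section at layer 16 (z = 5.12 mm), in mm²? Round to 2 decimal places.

At z = 5.12 mm: the r=7.5 cylinder gives a regular 16-gon of circumradius 7.5 (constant along its height) (area = (16/2)·7.500²·sin(360°/16) = 172.21 mm²); the cube at (14.5, 2.5) does not reach this height (z outside [21.5, 41.5]); the cylinder at (-0.5, -3.5) does not reach this height (z outside [8.5, 12]); Merging all regions: only the r=7.5 cylinder is present, so the union is just that shape — area = 172.21 mm²; the cube at (12, 0) does not reach this height (z outside [14, 29.5]); Subtracting the remaining from the first: none of the subtracted shapes is present at this height, so that combined region is unchanged — area = 172.21 mm². Overall, the cross-section is a single solid region. Net area = 172.21 mm².

172.21 mm²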